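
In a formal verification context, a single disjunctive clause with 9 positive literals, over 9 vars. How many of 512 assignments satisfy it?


Step 1: Total=2^9=512
Step 2: Unsat when all 9 false: 2^0=1
Step 3: Sat=512-1=511

511


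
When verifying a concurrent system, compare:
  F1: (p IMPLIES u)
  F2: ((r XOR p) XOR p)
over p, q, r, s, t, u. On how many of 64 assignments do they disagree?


F1 = (p IMPLIES u)
F2 = ((r XOR p) XOR p)
Evaluate both on each of 64 rows (bits = p,q,r,s,t,u):
  row 0 [000000]: F1=1 F2=0 (differ) -> 1
  row 1 [000001]: F1=1 F2=0 (differ) -> 1
  row 2 [000010]: F1=1 F2=0 (differ) -> 1
  row 3 [000011]: F1=1 F2=0 (differ) -> 1
  row 4 [000100]: F1=1 F2=0 (differ) -> 1
  (every remaining row is evaluated the same way; all 64 results are listed next)
Full result column, 8 rows per line (p,q,r fixed per line; s,t,u runs 000..111 left to right):
  rows 0-7 [p,q,r=000]: 11111111  (ones: 8)
  rows 8-15 [p,q,r=001]: 00000000  (ones: 0)
  rows 16-23 [p,q,r=010]: 11111111  (ones: 8)
  rows 24-31 [p,q,r=011]: 00000000  (ones: 0)
  rows 32-39 [p,q,r=100]: 01010101  (ones: 4)
  rows 40-47 [p,q,r=101]: 10101010  (ones: 4)
  rows 48-55 [p,q,r=110]: 01010101  (ones: 4)
  rows 56-63 [p,q,r=111]: 10101010  (ones: 4)
Disagreements = 8+0+8+0+4+4+4+4 = 32

32


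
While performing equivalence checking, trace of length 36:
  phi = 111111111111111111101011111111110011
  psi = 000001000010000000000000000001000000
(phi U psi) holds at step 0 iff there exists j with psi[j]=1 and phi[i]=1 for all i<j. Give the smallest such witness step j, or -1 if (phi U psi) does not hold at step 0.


(phi U psi) at 0: need smallest j with psi[j]=1 and phi[i]=1 for all i in [0,j).
Scan from step 0:
  step 0: phi=1, psi=0 -> continue
  step 1: phi=1, psi=0 -> continue
  step 2: phi=1, psi=0 -> continue
  step 3: phi=1, psi=0 -> continue
  step 5: psi=1 and phi held for [0,5) -> witness found
Witness step = 5

5


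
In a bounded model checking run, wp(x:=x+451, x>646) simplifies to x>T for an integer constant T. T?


Formula: wp(x:=E, P) = P[E/x] (substitute E for x in postcondition)
Step 1: Postcondition: x>646
Step 2: Substitute x+451 for x: x+451>646
Step 3: Solve for x: x > 646-451 = 195

195


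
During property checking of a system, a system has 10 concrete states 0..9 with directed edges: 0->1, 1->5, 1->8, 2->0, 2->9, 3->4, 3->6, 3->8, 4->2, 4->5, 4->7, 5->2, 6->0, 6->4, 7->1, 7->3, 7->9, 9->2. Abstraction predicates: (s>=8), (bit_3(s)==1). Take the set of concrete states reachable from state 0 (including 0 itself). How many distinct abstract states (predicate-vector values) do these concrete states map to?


BFS from 0:
Concrete reachable: {0, 1, 2, 5, 8, 9}
Abstract via predicates (s>=8), (bit_3(s)==1):
  (0,0) <- {0, 1, 2, 5}
  (1,1) <- {8, 9}
Distinct abstract states = 2

2


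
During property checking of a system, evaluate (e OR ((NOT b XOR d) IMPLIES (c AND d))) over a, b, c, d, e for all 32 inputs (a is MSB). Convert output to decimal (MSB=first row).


Formula: (e OR ((NOT b XOR d) IMPLIES (c AND d))) over a, b, c, d, e (32 rows)
Evaluate each row (bits = a,b,c,d,e, MSB first):
  row 0 [00000]: (0 OR ((NOT 0 XOR 0) IMPLIES (0 AND 0))) -> 0
  row 1 [00001]: (1 OR ((NOT 0 XOR 0) IMPLIES (0 AND 0))) -> 1
  row 2 [00010]: (0 OR ((NOT 0 XOR 1) IMPLIES (0 AND 1))) -> 1
  row 3 [00011]: (1 OR ((NOT 0 XOR 1) IMPLIES (0 AND 1))) -> 1
  row 4 [00100]: (0 OR ((NOT 0 XOR 0) IMPLIES (1 AND 0))) -> 0
  row 5 [00101]: (1 OR ((NOT 0 XOR 0) IMPLIES (1 AND 0))) -> 1
  row 6 [00110]: (0 OR ((NOT 0 XOR 1) IMPLIES (1 AND 1))) -> 1
  row 7 [00111]: (1 OR ((NOT 0 XOR 1) IMPLIES (1 AND 1))) -> 1
  row 8 [01000]: (0 OR ((NOT 1 XOR 0) IMPLIES (0 AND 0))) -> 1
  row 9 [01001]: (1 OR ((NOT 1 XOR 0) IMPLIES (0 AND 0))) -> 1
  row 10 [01010]: (0 OR ((NOT 1 XOR 1) IMPLIES (0 AND 1))) -> 0
  row 11 [01011]: (1 OR ((NOT 1 XOR 1) IMPLIES (0 AND 1))) -> 1
  row 12 [01100]: (0 OR ((NOT 1 XOR 0) IMPLIES (1 AND 0))) -> 1
  row 13 [01101]: (1 OR ((NOT 1 XOR 0) IMPLIES (1 AND 0))) -> 1
  row 14 [01110]: (0 OR ((NOT 1 XOR 1) IMPLIES (1 AND 1))) -> 1
  row 15 [01111]: (1 OR ((NOT 1 XOR 1) IMPLIES (1 AND 1))) -> 1
  row 16 [10000]: (0 OR ((NOT 0 XOR 0) IMPLIES (0 AND 0))) -> 0
  row 17 [10001]: (1 OR ((NOT 0 XOR 0) IMPLIES (0 AND 0))) -> 1
  row 18 [10010]: (0 OR ((NOT 0 XOR 1) IMPLIES (0 AND 1))) -> 1
  row 19 [10011]: (1 OR ((NOT 0 XOR 1) IMPLIES (0 AND 1))) -> 1
  row 20 [10100]: (0 OR ((NOT 0 XOR 0) IMPLIES (1 AND 0))) -> 0
  row 21 [10101]: (1 OR ((NOT 0 XOR 0) IMPLIES (1 AND 0))) -> 1
  row 22 [10110]: (0 OR ((NOT 0 XOR 1) IMPLIES (1 AND 1))) -> 1
  row 23 [10111]: (1 OR ((NOT 0 XOR 1) IMPLIES (1 AND 1))) -> 1
  row 24 [11000]: (0 OR ((NOT 1 XOR 0) IMPLIES (0 AND 0))) -> 1
  row 25 [11001]: (1 OR ((NOT 1 XOR 0) IMPLIES (0 AND 0))) -> 1
  row 26 [11010]: (0 OR ((NOT 1 XOR 1) IMPLIES (0 AND 1))) -> 0
  row 27 [11011]: (1 OR ((NOT 1 XOR 1) IMPLIES (0 AND 1))) -> 1
  row 28 [11100]: (0 OR ((NOT 1 XOR 0) IMPLIES (1 AND 0))) -> 1
  row 29 [11101]: (1 OR ((NOT 1 XOR 0) IMPLIES (1 AND 0))) -> 1
  row 30 [11110]: (0 OR ((NOT 1 XOR 1) IMPLIES (1 AND 1))) -> 1
  row 31 [11111]: (1 OR ((NOT 1 XOR 1) IMPLIES (1 AND 1))) -> 1
Full result column, 4 rows per line (a,b,c fixed per line; d,e runs 00..11 left to right):
  rows 0-3 [a,b,c=000]: 0111  = hex 7
  rows 4-7 [a,b,c=001]: 0111  = hex 7
  rows 8-11 [a,b,c=010]: 1101  = hex D
  rows 12-15 [a,b,c=011]: 1111  = hex F
  rows 16-19 [a,b,c=100]: 0111  = hex 7
  rows 20-23 [a,b,c=101]: 0111  = hex 7
  rows 24-27 [a,b,c=110]: 1101  = hex D
  rows 28-31 [a,b,c=111]: 1111  = hex F
Output column (row 0 .. row 31) = 01110111110111110111011111011111
Output column grouped in 4s = 0111 0111 1101 1111 0111 0111 1101 1111 = 0x77DF77DF
Convert to decimal digit by digit (value = value*16 + digit):
  7 -> 7
  7*16 + 7 = 119
  119*16 + 13 (D) = 1917
  1917*16 + 15 (F) = 30687
  30687*16 + 7 = 490999
  490999*16 + 7 = 7855991
  7855991*16 + 13 (D) = 125695869
  125695869*16 + 15 (F) = 2011133919
Decimal = 2011133919

2011133919


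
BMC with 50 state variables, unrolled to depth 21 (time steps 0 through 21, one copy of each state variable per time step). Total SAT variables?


BMC unrolls to depth k, creating one copy of each state var for steps 0..k.
Step count = 21 + 1 = 22 (steps 0 through 21)
Vars per step = 50
Total = 50 * 22 = 1100

1100


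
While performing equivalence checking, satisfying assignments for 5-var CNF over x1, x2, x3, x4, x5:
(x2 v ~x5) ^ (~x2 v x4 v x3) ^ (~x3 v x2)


CNF with 3 clauses over 5 vars (32 assignments).
An assignment satisfies CNF iff every clause has >=1 true literal.
Check each row (bits = x1,x2,x3,x4,x5; clause T/F shown):
  row 0 [00000]: clauses=TTT -> 1
  row 1 [00001]: clauses=FTT -> 0
  row 2 [00010]: clauses=TTT -> 1
  row 3 [00011]: clauses=FTT -> 0
  row 4 [00100]: clauses=TTF -> 0
  row 5 [00101]: clauses=FTF -> 0
  row 6 [00110]: clauses=TTF -> 0
  row 7 [00111]: clauses=FTF -> 0
  row 8 [01000]: clauses=TFT -> 0
  row 9 [01001]: clauses=TFT -> 0
  row 10 [01010]: clauses=TTT -> 1
  row 11 [01011]: clauses=TTT -> 1
  row 12 [01100]: clauses=TTT -> 1
  row 13 [01101]: clauses=TTT -> 1
  row 14 [01110]: clauses=TTT -> 1
  row 15 [01111]: clauses=TTT -> 1
  row 16 [10000]: clauses=TTT -> 1
  row 17 [10001]: clauses=FTT -> 0
  row 18 [10010]: clauses=TTT -> 1
  row 19 [10011]: clauses=FTT -> 0
  row 20 [10100]: clauses=TTF -> 0
  row 21 [10101]: clauses=FTF -> 0
  row 22 [10110]: clauses=TTF -> 0
  row 23 [10111]: clauses=FTF -> 0
  row 24 [11000]: clauses=TFT -> 0
  row 25 [11001]: clauses=TFT -> 0
  row 26 [11010]: clauses=TTT -> 1
  row 27 [11011]: clauses=TTT -> 1
  row 28 [11100]: clauses=TTT -> 1
  row 29 [11101]: clauses=TTT -> 1
  row 30 [11110]: clauses=TTT -> 1
  row 31 [11111]: clauses=TTT -> 1
Full result column, 8 rows per line (x1,x2 fixed per line; x3,x4,x5 runs 000..111 left to right):
  rows 0-7 [x1,x2=00]: 10100000  (ones: 2)
  rows 8-15 [x1,x2=01]: 00111111  (ones: 6)
  rows 16-23 [x1,x2=10]: 10100000  (ones: 2)
  rows 24-31 [x1,x2=11]: 00111111  (ones: 6)
Satisfying assignments = 2+6+2+6 = 16

16


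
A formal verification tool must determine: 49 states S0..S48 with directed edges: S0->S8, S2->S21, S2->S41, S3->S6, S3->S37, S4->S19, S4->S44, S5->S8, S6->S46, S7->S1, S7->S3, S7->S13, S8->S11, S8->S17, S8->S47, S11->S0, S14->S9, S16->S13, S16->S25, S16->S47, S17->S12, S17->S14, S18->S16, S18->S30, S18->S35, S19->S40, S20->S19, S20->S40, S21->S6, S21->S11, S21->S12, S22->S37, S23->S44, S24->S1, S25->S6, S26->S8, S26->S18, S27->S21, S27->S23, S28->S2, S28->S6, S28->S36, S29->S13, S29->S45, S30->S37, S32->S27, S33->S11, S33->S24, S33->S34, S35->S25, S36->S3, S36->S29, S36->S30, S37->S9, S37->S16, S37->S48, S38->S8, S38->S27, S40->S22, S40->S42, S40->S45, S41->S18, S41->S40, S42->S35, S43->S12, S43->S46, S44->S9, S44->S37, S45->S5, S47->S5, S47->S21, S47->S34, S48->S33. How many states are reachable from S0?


BFS from S0:
  layer 0: {S0}
  layer 1: {S8}
  layer 2: {S11, S17, S47}
  layer 3: {S5, S12, S14, S21, S34}
  layer 4: {S6, S9}
  layer 5: {S46}
Reachable set: {S0, S5, S6, S8, S9, S11, S12, S14, S17, S21, S34, S46, S47}
Count = 13

13


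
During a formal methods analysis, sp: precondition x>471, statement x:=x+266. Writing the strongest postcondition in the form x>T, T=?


Formula: sp(P, x:=E) = exists old_x. (x = E[old_x/x]) AND P[old_x/x] (old_x is the value of x before the assignment; eliminate old_x by solving x = E[old_x/x] for old_x)
Step 1: Precondition P: x>471, i.e. old_x > 471
Step 2: Assignment gives x = old_x + 266, so old_x = x - 266
Step 3: Substitute into P: x - 266 > 471
Step 4: Simplify: x > 471+266 = 737

737


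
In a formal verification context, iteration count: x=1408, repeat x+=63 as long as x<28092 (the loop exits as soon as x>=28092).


Step 1: x goes from 1408 toward 28092 by 63; the body runs while x<28092, so iterations = ceil((bound-start)/step)
Step 2: Distance=26684
Step 3: ceil(26684/63)=424

424


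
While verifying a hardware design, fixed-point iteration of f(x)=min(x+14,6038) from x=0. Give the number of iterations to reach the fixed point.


Step 1: x=0, cap=6038, increment=14
Step 2: x grows by 14 each step until capped at 6038; fixed point is x=6038
Step 3: iterations = ceil(6038/14) = 432

432


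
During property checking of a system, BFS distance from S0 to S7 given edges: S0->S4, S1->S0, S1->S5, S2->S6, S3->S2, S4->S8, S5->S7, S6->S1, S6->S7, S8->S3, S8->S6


BFS layer-by-layer from S0:
  dist 0: {S0}
  dist 1: {S4}
  dist 2: {S8}
  dist 3: {S3, S6}
  dist 4: {S1, S2, S7}
  -> S7 reached at distance 4
Shortest path length = 4

4


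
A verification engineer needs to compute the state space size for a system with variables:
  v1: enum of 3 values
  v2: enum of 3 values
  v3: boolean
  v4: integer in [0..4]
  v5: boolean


State space = product of domain sizes of all variables.
Domain sizes:
  v1 (enum of 3 values): 3
  v2 (enum of 3 values): 3
  v3 (boolean): 2
  v4 (integer in [0..4]): 5
  v5 (boolean): 2
Product = 3 * 3 * 2 * 5 * 2 = 180

180


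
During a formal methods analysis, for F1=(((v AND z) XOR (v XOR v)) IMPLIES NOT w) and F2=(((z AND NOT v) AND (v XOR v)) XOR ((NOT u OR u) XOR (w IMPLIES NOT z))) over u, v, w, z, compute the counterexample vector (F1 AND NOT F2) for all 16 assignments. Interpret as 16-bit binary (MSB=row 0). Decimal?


F1 = (((v AND z) XOR (v XOR v)) IMPLIES NOT w)
F2 = (((z AND NOT v) AND (v XOR v)) XOR ((NOT u OR u) XOR (w IMPLIES NOT z)))
Counterexample to F1=>F2 is where F1=1 and F2=0.
Evaluate each row (bits = u,v,w,z, MSB first):
  row 0 [0000]: F1=1 F2=0 -> F1&~F2 -> 1
  row 1 [0001]: F1=1 F2=0 -> F1&~F2 -> 1
  row 2 [0010]: F1=1 F2=0 -> F1&~F2 -> 1
  row 3 [0011]: F1=1 F2=1 -> F1&~F2 -> 0
  row 4 [0100]: F1=1 F2=0 -> F1&~F2 -> 1
  row 5 [0101]: F1=1 F2=0 -> F1&~F2 -> 1
  row 6 [0110]: F1=1 F2=0 -> F1&~F2 -> 1
  row 7 [0111]: F1=0 F2=1 -> F1&~F2 -> 0
  row 8 [1000]: F1=1 F2=0 -> F1&~F2 -> 1
  row 9 [1001]: F1=1 F2=0 -> F1&~F2 -> 1
  row 10 [1010]: F1=1 F2=0 -> F1&~F2 -> 1
  row 11 [1011]: F1=1 F2=1 -> F1&~F2 -> 0
  row 12 [1100]: F1=1 F2=0 -> F1&~F2 -> 1
  row 13 [1101]: F1=1 F2=0 -> F1&~F2 -> 1
  row 14 [1110]: F1=1 F2=0 -> F1&~F2 -> 1
  row 15 [1111]: F1=0 F2=1 -> F1&~F2 -> 0
Full result column, 4 rows per line (u,v fixed per line; w,z runs 00..11 left to right):
  rows 0-3 [u,v=00]: 1110  = hex E
  rows 4-7 [u,v=01]: 1110  = hex E
  rows 8-11 [u,v=10]: 1110  = hex E
  rows 12-15 [u,v=11]: 1110  = hex E
Counterexample vector (row 0 .. row 15) = 1110111011101110
Output column grouped in 4s = 1110 1110 1110 1110 = 0xEEEE
Convert to decimal digit by digit (value = value*16 + digit):
  E -> 14
  14*16 + 14 (E) = 238
  238*16 + 14 (E) = 3822
  3822*16 + 14 (E) = 61166
Decimal = 61166

61166


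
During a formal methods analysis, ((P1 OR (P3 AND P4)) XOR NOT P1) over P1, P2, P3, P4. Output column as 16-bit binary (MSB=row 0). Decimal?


Formula: ((P1 OR (P3 AND P4)) XOR NOT P1) over P1, P2, P3, P4 (16 rows)
Evaluate each row (bits = P1,P2,P3,P4, MSB first):
  row 0 [0000]: ((0 OR (0 AND 0)) XOR NOT 0) -> 1
  row 1 [0001]: ((0 OR (0 AND 1)) XOR NOT 0) -> 1
  row 2 [0010]: ((0 OR (1 AND 0)) XOR NOT 0) -> 1
  row 3 [0011]: ((0 OR (1 AND 1)) XOR NOT 0) -> 0
  row 4 [0100]: ((0 OR (0 AND 0)) XOR NOT 0) -> 1
  row 5 [0101]: ((0 OR (0 AND 1)) XOR NOT 0) -> 1
  row 6 [0110]: ((0 OR (1 AND 0)) XOR NOT 0) -> 1
  row 7 [0111]: ((0 OR (1 AND 1)) XOR NOT 0) -> 0
  row 8 [1000]: ((1 OR (0 AND 0)) XOR NOT 1) -> 1
  row 9 [1001]: ((1 OR (0 AND 1)) XOR NOT 1) -> 1
  row 10 [1010]: ((1 OR (1 AND 0)) XOR NOT 1) -> 1
  row 11 [1011]: ((1 OR (1 AND 1)) XOR NOT 1) -> 1
  row 12 [1100]: ((1 OR (0 AND 0)) XOR NOT 1) -> 1
  row 13 [1101]: ((1 OR (0 AND 1)) XOR NOT 1) -> 1
  row 14 [1110]: ((1 OR (1 AND 0)) XOR NOT 1) -> 1
  row 15 [1111]: ((1 OR (1 AND 1)) XOR NOT 1) -> 1
Full result column, 4 rows per line (P1,P2 fixed per line; P3,P4 runs 00..11 left to right):
  rows 0-3 [P1,P2=00]: 1110  = hex E
  rows 4-7 [P1,P2=01]: 1110  = hex E
  rows 8-11 [P1,P2=10]: 1111  = hex F
  rows 12-15 [P1,P2=11]: 1111  = hex F
Output column (row 0 .. row 15) = 1110111011111111
Output column grouped in 4s = 1110 1110 1111 1111 = 0xEEFF
Convert to decimal digit by digit (value = value*16 + digit):
  E -> 14
  14*16 + 14 (E) = 238
  238*16 + 15 (F) = 3823
  3823*16 + 15 (F) = 61183
Decimal = 61183

61183


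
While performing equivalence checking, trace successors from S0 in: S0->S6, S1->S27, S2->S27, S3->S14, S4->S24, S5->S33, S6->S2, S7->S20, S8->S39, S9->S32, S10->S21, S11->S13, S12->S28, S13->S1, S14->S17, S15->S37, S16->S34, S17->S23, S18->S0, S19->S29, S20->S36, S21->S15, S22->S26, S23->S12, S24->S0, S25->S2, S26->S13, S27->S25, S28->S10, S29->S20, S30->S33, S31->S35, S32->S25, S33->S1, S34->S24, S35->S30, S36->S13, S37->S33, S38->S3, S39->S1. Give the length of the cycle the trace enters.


Trace from S0 until a state repeats:
  S0 -> S6 -> S2 -> S27 -> S25 -> S2
S2 first seen at step 2, revisited at step 5.
Cycle length = 5 - 2 = 3

3


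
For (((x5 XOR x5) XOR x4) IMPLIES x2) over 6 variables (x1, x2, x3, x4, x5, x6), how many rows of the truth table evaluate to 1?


Formula: (((x5 XOR x5) XOR x4) IMPLIES x2) over 6 vars (64 rows)
Evaluate each row (x1, x2, x3, x4, x5, x6 as bits, MSB first):
  row 0 [000000]: (((0 XOR 0) XOR 0) IMPLIES 0) -> 1
  row 1 [000001]: (((0 XOR 0) XOR 0) IMPLIES 0) -> 1
  row 2 [000010]: (((1 XOR 1) XOR 0) IMPLIES 0) -> 1
  row 3 [000011]: (((1 XOR 1) XOR 0) IMPLIES 0) -> 1
  row 4 [000100]: (((0 XOR 0) XOR 1) IMPLIES 0) -> 0
  (every remaining row is evaluated the same way; all 64 results are listed next)
Full result column, 8 rows per line (x1,x2,x3 fixed per line; x4,x5,x6 runs 000..111 left to right):
  rows 0-7 [x1,x2,x3=000]: 11110000  (ones: 4)
  rows 8-15 [x1,x2,x3=001]: 11110000  (ones: 4)
  rows 16-23 [x1,x2,x3=010]: 11111111  (ones: 8)
  rows 24-31 [x1,x2,x3=011]: 11111111  (ones: 8)
  rows 32-39 [x1,x2,x3=100]: 11110000  (ones: 4)
  rows 40-47 [x1,x2,x3=101]: 11110000  (ones: 4)
  rows 48-55 [x1,x2,x3=110]: 11111111  (ones: 8)
  rows 56-63 [x1,x2,x3=111]: 11111111  (ones: 8)
Count of 1-rows = 4+4+8+8+4+4+8+8 = 48

48


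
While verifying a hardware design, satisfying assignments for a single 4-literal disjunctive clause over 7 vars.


Step 1: Total=2^7=128
Step 2: Unsat when all 4 false: 2^3=8
Step 3: Sat=128-8=120

120


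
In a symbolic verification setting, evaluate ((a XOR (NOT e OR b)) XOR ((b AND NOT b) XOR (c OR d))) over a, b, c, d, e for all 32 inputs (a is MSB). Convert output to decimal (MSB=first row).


Formula: ((a XOR (NOT e OR b)) XOR ((b AND NOT b) XOR (c OR d))) over a, b, c, d, e (32 rows)
Evaluate each row (bits = a,b,c,d,e, MSB first):
  row 0 [00000]: ((0 XOR (NOT 0 OR 0)) XOR ((0 AND NOT 0) XOR (0 OR 0))) -> 1
  row 1 [00001]: ((0 XOR (NOT 1 OR 0)) XOR ((0 AND NOT 0) XOR (0 OR 0))) -> 0
  row 2 [00010]: ((0 XOR (NOT 0 OR 0)) XOR ((0 AND NOT 0) XOR (0 OR 1))) -> 0
  row 3 [00011]: ((0 XOR (NOT 1 OR 0)) XOR ((0 AND NOT 0) XOR (0 OR 1))) -> 1
  row 4 [00100]: ((0 XOR (NOT 0 OR 0)) XOR ((0 AND NOT 0) XOR (1 OR 0))) -> 0
  row 5 [00101]: ((0 XOR (NOT 1 OR 0)) XOR ((0 AND NOT 0) XOR (1 OR 0))) -> 1
  row 6 [00110]: ((0 XOR (NOT 0 OR 0)) XOR ((0 AND NOT 0) XOR (1 OR 1))) -> 0
  row 7 [00111]: ((0 XOR (NOT 1 OR 0)) XOR ((0 AND NOT 0) XOR (1 OR 1))) -> 1
  row 8 [01000]: ((0 XOR (NOT 0 OR 1)) XOR ((1 AND NOT 1) XOR (0 OR 0))) -> 1
  row 9 [01001]: ((0 XOR (NOT 1 OR 1)) XOR ((1 AND NOT 1) XOR (0 OR 0))) -> 1
  row 10 [01010]: ((0 XOR (NOT 0 OR 1)) XOR ((1 AND NOT 1) XOR (0 OR 1))) -> 0
  row 11 [01011]: ((0 XOR (NOT 1 OR 1)) XOR ((1 AND NOT 1) XOR (0 OR 1))) -> 0
  row 12 [01100]: ((0 XOR (NOT 0 OR 1)) XOR ((1 AND NOT 1) XOR (1 OR 0))) -> 0
  row 13 [01101]: ((0 XOR (NOT 1 OR 1)) XOR ((1 AND NOT 1) XOR (1 OR 0))) -> 0
  row 14 [01110]: ((0 XOR (NOT 0 OR 1)) XOR ((1 AND NOT 1) XOR (1 OR 1))) -> 0
  row 15 [01111]: ((0 XOR (NOT 1 OR 1)) XOR ((1 AND NOT 1) XOR (1 OR 1))) -> 0
  row 16 [10000]: ((1 XOR (NOT 0 OR 0)) XOR ((0 AND NOT 0) XOR (0 OR 0))) -> 0
  row 17 [10001]: ((1 XOR (NOT 1 OR 0)) XOR ((0 AND NOT 0) XOR (0 OR 0))) -> 1
  row 18 [10010]: ((1 XOR (NOT 0 OR 0)) XOR ((0 AND NOT 0) XOR (0 OR 1))) -> 1
  row 19 [10011]: ((1 XOR (NOT 1 OR 0)) XOR ((0 AND NOT 0) XOR (0 OR 1))) -> 0
  row 20 [10100]: ((1 XOR (NOT 0 OR 0)) XOR ((0 AND NOT 0) XOR (1 OR 0))) -> 1
  row 21 [10101]: ((1 XOR (NOT 1 OR 0)) XOR ((0 AND NOT 0) XOR (1 OR 0))) -> 0
  row 22 [10110]: ((1 XOR (NOT 0 OR 0)) XOR ((0 AND NOT 0) XOR (1 OR 1))) -> 1
  row 23 [10111]: ((1 XOR (NOT 1 OR 0)) XOR ((0 AND NOT 0) XOR (1 OR 1))) -> 0
  row 24 [11000]: ((1 XOR (NOT 0 OR 1)) XOR ((1 AND NOT 1) XOR (0 OR 0))) -> 0
  row 25 [11001]: ((1 XOR (NOT 1 OR 1)) XOR ((1 AND NOT 1) XOR (0 OR 0))) -> 0
  row 26 [11010]: ((1 XOR (NOT 0 OR 1)) XOR ((1 AND NOT 1) XOR (0 OR 1))) -> 1
  row 27 [11011]: ((1 XOR (NOT 1 OR 1)) XOR ((1 AND NOT 1) XOR (0 OR 1))) -> 1
  row 28 [11100]: ((1 XOR (NOT 0 OR 1)) XOR ((1 AND NOT 1) XOR (1 OR 0))) -> 1
  row 29 [11101]: ((1 XOR (NOT 1 OR 1)) XOR ((1 AND NOT 1) XOR (1 OR 0))) -> 1
  row 30 [11110]: ((1 XOR (NOT 0 OR 1)) XOR ((1 AND NOT 1) XOR (1 OR 1))) -> 1
  row 31 [11111]: ((1 XOR (NOT 1 OR 1)) XOR ((1 AND NOT 1) XOR (1 OR 1))) -> 1
Full result column, 4 rows per line (a,b,c fixed per line; d,e runs 00..11 left to right):
  rows 0-3 [a,b,c=000]: 1001  = hex 9
  rows 4-7 [a,b,c=001]: 0101  = hex 5
  rows 8-11 [a,b,c=010]: 1100  = hex C
  rows 12-15 [a,b,c=011]: 0000  = hex 0
  rows 16-19 [a,b,c=100]: 0110  = hex 6
  rows 20-23 [a,b,c=101]: 1010  = hex A
  rows 24-27 [a,b,c=110]: 0011  = hex 3
  rows 28-31 [a,b,c=111]: 1111  = hex F
Output column (row 0 .. row 31) = 10010101110000000110101000111111
Output column grouped in 4s = 1001 0101 1100 0000 0110 1010 0011 1111 = 0x95C06A3F
Convert to decimal digit by digit (value = value*16 + digit):
  9 -> 9
  9*16 + 5 = 149
  149*16 + 12 (C) = 2396
  2396*16 + 0 = 38336
  38336*16 + 6 = 613382
  613382*16 + 10 (A) = 9814122
  9814122*16 + 3 = 157025955
  157025955*16 + 15 (F) = 2512415295
Decimal = 2512415295

2512415295


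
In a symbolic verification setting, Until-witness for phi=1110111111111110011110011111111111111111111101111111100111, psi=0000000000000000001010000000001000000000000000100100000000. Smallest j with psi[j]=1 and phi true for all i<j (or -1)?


(phi U psi) at 0: need smallest j with psi[j]=1 and phi[i]=1 for all i in [0,j).
Scan from step 0:
  step 0: phi=1, psi=0 -> continue
  step 1: phi=1, psi=0 -> continue
  step 2: phi=1, psi=0 -> continue
  step 3: phi=0 -> phi-prefix broken from here
  step 18: psi=1 but phi already failed -> not a witness
  step 20: psi=1 but phi already failed -> not a witness
  step 30: psi=1 but phi already failed -> not a witness
  step 46: psi=1 but phi already failed -> not a witness
  step 49: psi=1 but phi already failed -> not a witness
  end of trace: no witness -> -1
Witness step = -1

-1


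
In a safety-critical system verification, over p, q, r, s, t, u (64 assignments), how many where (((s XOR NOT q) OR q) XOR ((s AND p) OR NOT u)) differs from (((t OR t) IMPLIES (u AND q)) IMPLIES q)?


F1 = (((s XOR NOT q) OR q) XOR ((s AND p) OR NOT u))
F2 = (((t OR t) IMPLIES (u AND q)) IMPLIES q)
Evaluate both on each of 64 rows (bits = p,q,r,s,t,u):
  row 0 [000000]: F1=0 F2=0 -> 0
  row 1 [000001]: F1=1 F2=0 (differ) -> 1
  row 2 [000010]: F1=0 F2=1 (differ) -> 1
  row 3 [000011]: F1=1 F2=1 -> 0
  row 4 [000100]: F1=1 F2=0 (differ) -> 1
  (every remaining row is evaluated the same way; all 64 results are listed next)
Full result column, 8 rows per line (p,q,r fixed per line; s,t,u runs 000..111 left to right):
  rows 0-7 [p,q,r=000]: 01101001  (ones: 4)
  rows 8-15 [p,q,r=001]: 01101001  (ones: 4)
  rows 16-23 [p,q,r=010]: 10101010  (ones: 4)
  rows 24-31 [p,q,r=011]: 10101010  (ones: 4)
  rows 32-39 [p,q,r=100]: 01101100  (ones: 4)
  rows 40-47 [p,q,r=101]: 01101100  (ones: 4)
  rows 48-55 [p,q,r=110]: 10101111  (ones: 6)
  rows 56-63 [p,q,r=111]: 10101111  (ones: 6)
Disagreements = 4+4+4+4+4+4+6+6 = 36

36


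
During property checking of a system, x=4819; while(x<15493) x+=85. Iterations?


Step 1: x goes from 4819 toward 15493 by 85; the body runs while x<15493, so iterations = ceil((bound-start)/step)
Step 2: Distance=10674
Step 3: ceil(10674/85)=126

126


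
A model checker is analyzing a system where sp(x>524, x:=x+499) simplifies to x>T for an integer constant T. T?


Formula: sp(P, x:=E) = exists old_x. (x = E[old_x/x]) AND P[old_x/x] (old_x is the value of x before the assignment; eliminate old_x by solving x = E[old_x/x] for old_x)
Step 1: Precondition P: x>524, i.e. old_x > 524
Step 2: Assignment gives x = old_x + 499, so old_x = x - 499
Step 3: Substitute into P: x - 499 > 524
Step 4: Simplify: x > 524+499 = 1023

1023


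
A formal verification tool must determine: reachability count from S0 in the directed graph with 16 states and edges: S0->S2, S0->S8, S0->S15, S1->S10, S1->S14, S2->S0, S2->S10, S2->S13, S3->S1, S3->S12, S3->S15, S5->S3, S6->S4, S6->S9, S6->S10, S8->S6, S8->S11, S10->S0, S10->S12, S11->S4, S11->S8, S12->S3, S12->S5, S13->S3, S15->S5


BFS from S0:
  layer 0: {S0}
  layer 1: {S2, S8, S15}
  layer 2: {S5, S6, S10, S11, S13}
  layer 3: {S3, S4, S9, S12}
  layer 4: {S1}
  layer 5: {S14}
Reachable set: {S0, S1, S2, S3, S4, S5, S6, S8, S9, S10, S11, S12, S13, S14, S15}
Count = 15

15


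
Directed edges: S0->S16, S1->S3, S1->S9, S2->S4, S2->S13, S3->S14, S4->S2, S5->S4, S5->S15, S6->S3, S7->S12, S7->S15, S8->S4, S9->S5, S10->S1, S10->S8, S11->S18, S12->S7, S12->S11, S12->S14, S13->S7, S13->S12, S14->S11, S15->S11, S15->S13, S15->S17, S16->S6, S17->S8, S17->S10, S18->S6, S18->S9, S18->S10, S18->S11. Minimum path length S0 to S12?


BFS layer-by-layer from S0:
  dist 0: {S0}
  dist 1: {S16}
  dist 2: {S6}
  dist 3: {S3}
  dist 4: {S14}
  dist 5: {S11}
  dist 6: {S18}
  dist 7: {S9, S10}
  dist 8: {S1, S5, S8}
  dist 9: {S4, S15}
  dist 10: {S2, S13, S17}
  dist 11: {S7, S12}
  -> S12 reached at distance 11
Shortest path length = 11

11


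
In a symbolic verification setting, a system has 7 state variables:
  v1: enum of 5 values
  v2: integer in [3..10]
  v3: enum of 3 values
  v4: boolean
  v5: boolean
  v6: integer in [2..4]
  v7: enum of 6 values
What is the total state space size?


State space = product of domain sizes of all variables.
Domain sizes:
  v1 (enum of 5 values): 5
  v2 (integer in [3..10]): 8
  v3 (enum of 3 values): 3
  v4 (boolean): 2
  v5 (boolean): 2
  v6 (integer in [2..4]): 3
  v7 (enum of 6 values): 6
Product = 5 * 8 * 3 * 2 * 2 * 3 * 6 = 8640

8640


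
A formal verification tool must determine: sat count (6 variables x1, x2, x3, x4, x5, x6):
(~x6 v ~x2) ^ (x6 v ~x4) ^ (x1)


CNF with 3 clauses over 6 vars (64 assignments).
An assignment satisfies CNF iff every clause has >=1 true literal.
Check each row (bits = x1,x2,x3,x4,x5,x6; clause T/F shown):
  row 0 [000000]: clauses=TTF -> 0
  row 1 [000001]: clauses=TTF -> 0
  row 2 [000010]: clauses=TTF -> 0
  row 3 [000011]: clauses=TTF -> 0
  row 4 [000100]: clauses=TFF -> 0
  (every remaining row is evaluated the same way; all 64 results are listed next)
Full result column, 8 rows per line (x1,x2,x3 fixed per line; x4,x5,x6 runs 000..111 left to right):
  rows 0-7 [x1,x2,x3=000]: 00000000  (ones: 0)
  rows 8-15 [x1,x2,x3=001]: 00000000  (ones: 0)
  rows 16-23 [x1,x2,x3=010]: 00000000  (ones: 0)
  rows 24-31 [x1,x2,x3=011]: 00000000  (ones: 0)
  rows 32-39 [x1,x2,x3=100]: 11110101  (ones: 6)
  rows 40-47 [x1,x2,x3=101]: 11110101  (ones: 6)
  rows 48-55 [x1,x2,x3=110]: 10100000  (ones: 2)
  rows 56-63 [x1,x2,x3=111]: 10100000  (ones: 2)
Satisfying assignments = 0+0+0+0+6+6+2+2 = 16

16


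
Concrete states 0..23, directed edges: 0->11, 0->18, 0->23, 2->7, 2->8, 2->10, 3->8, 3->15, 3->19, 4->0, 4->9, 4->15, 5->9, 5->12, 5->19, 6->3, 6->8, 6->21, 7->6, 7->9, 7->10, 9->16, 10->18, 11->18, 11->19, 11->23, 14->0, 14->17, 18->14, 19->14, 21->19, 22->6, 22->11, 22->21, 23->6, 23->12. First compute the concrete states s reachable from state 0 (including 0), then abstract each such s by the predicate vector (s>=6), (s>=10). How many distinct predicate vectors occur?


BFS from 0:
Concrete reachable: {0, 3, 6, 8, 11, 12, 14, 15, 17, 18, 19, 21, 23}
Abstract via predicates (s>=6), (s>=10):
  (0,0) <- {0, 3}
  (1,0) <- {6, 8}
  (1,1) <- {11, 12, 14, 15, 17, 18, 19, 21, 23}
Distinct abstract states = 3

3


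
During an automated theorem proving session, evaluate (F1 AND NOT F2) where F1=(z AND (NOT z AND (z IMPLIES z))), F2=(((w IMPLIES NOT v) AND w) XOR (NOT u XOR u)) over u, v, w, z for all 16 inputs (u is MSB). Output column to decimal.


F1 = (z AND (NOT z AND (z IMPLIES z)))
F2 = (((w IMPLIES NOT v) AND w) XOR (NOT u XOR u))
Counterexample to F1=>F2 is where F1=1 and F2=0.
Evaluate each row (bits = u,v,w,z, MSB first):
  row 0 [0000]: F1=0 F2=1 -> F1&~F2 -> 0
  row 1 [0001]: F1=0 F2=1 -> F1&~F2 -> 0
  row 2 [0010]: F1=0 F2=0 -> F1&~F2 -> 0
  row 3 [0011]: F1=0 F2=0 -> F1&~F2 -> 0
  row 4 [0100]: F1=0 F2=1 -> F1&~F2 -> 0
  row 5 [0101]: F1=0 F2=1 -> F1&~F2 -> 0
  row 6 [0110]: F1=0 F2=1 -> F1&~F2 -> 0
  row 7 [0111]: F1=0 F2=1 -> F1&~F2 -> 0
  row 8 [1000]: F1=0 F2=1 -> F1&~F2 -> 0
  row 9 [1001]: F1=0 F2=1 -> F1&~F2 -> 0
  row 10 [1010]: F1=0 F2=0 -> F1&~F2 -> 0
  row 11 [1011]: F1=0 F2=0 -> F1&~F2 -> 0
  row 12 [1100]: F1=0 F2=1 -> F1&~F2 -> 0
  row 13 [1101]: F1=0 F2=1 -> F1&~F2 -> 0
  row 14 [1110]: F1=0 F2=1 -> F1&~F2 -> 0
  row 15 [1111]: F1=0 F2=1 -> F1&~F2 -> 0
Full result column, 4 rows per line (u,v fixed per line; w,z runs 00..11 left to right):
  rows 0-3 [u,v=00]: 0000  = hex 0
  rows 4-7 [u,v=01]: 0000  = hex 0
  rows 8-11 [u,v=10]: 0000  = hex 0
  rows 12-15 [u,v=11]: 0000  = hex 0
Counterexample vector (row 0 .. row 15) = 0000000000000000
Output column grouped in 4s = 0000 0000 0000 0000 = 0x0000
Convert to decimal digit by digit (value = value*16 + digit):
  0 -> 0
  0*16 + 0 = 0
  0*16 + 0 = 0
  0*16 + 0 = 0
Decimal = 0

0


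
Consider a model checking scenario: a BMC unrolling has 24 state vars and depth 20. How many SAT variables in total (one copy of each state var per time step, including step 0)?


BMC unrolls to depth k, creating one copy of each state var for steps 0..k.
Step count = 20 + 1 = 21 (steps 0 through 20)
Vars per step = 24
Total = 24 * 21 = 504

504


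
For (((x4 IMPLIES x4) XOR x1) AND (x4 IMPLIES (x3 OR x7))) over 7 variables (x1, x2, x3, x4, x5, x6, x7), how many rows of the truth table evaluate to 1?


Formula: (((x4 IMPLIES x4) XOR x1) AND (x4 IMPLIES (x3 OR x7))) over 7 vars (128 rows)
Evaluate each row (x1, x2, x3, x4, x5, x6, x7 as bits, MSB first):
  row 0 [0000000]: (((0 IMPLIES 0) XOR 0) AND (0 IMPLIES (0 OR 0))) -> 1
  row 1 [0000001]: (((0 IMPLIES 0) XOR 0) AND (0 IMPLIES (0 OR 1))) -> 1
  row 2 [0000010]: (((0 IMPLIES 0) XOR 0) AND (0 IMPLIES (0 OR 0))) -> 1
  row 3 [0000011]: (((0 IMPLIES 0) XOR 0) AND (0 IMPLIES (0 OR 1))) -> 1
  row 4 [0000100]: (((0 IMPLIES 0) XOR 0) AND (0 IMPLIES (0 OR 0))) -> 1
  (every remaining row is evaluated the same way; all 128 results are listed next)
Full result column, 8 rows per line (x1,x2,x3,x4 fixed per line; x5,x6,x7 runs 000..111 left to right):
  rows 0-7 [x1,x2,x3,x4=0000]: 11111111  (ones: 8)
  rows 8-15 [x1,x2,x3,x4=0001]: 01010101  (ones: 4)
  rows 16-23 [x1,x2,x3,x4=0010]: 11111111  (ones: 8)
  rows 24-31 [x1,x2,x3,x4=0011]: 11111111  (ones: 8)
  rows 32-39 [x1,x2,x3,x4=0100]: 11111111  (ones: 8)
  rows 40-47 [x1,x2,x3,x4=0101]: 01010101  (ones: 4)
  rows 48-55 [x1,x2,x3,x4=0110]: 11111111  (ones: 8)
  rows 56-63 [x1,x2,x3,x4=0111]: 11111111  (ones: 8)
  rows 64-71 [x1,x2,x3,x4=1000]: 00000000  (ones: 0)
  rows 72-79 [x1,x2,x3,x4=1001]: 00000000  (ones: 0)
  rows 80-87 [x1,x2,x3,x4=1010]: 00000000  (ones: 0)
  rows 88-95 [x1,x2,x3,x4=1011]: 00000000  (ones: 0)
  rows 96-103 [x1,x2,x3,x4=1100]: 00000000  (ones: 0)
  rows 104-111 [x1,x2,x3,x4=1101]: 00000000  (ones: 0)
  rows 112-119 [x1,x2,x3,x4=1110]: 00000000  (ones: 0)
  rows 120-127 [x1,x2,x3,x4=1111]: 00000000  (ones: 0)
Count of 1-rows = 8+4+8+8+8+4+8+8+0+0+0+0+0+0+0+0 = 56

56


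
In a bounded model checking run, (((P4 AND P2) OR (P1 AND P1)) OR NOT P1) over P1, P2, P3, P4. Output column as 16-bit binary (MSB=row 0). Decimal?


Formula: (((P4 AND P2) OR (P1 AND P1)) OR NOT P1) over P1, P2, P3, P4 (16 rows)
Evaluate each row (bits = P1,P2,P3,P4, MSB first):
  row 0 [0000]: (((0 AND 0) OR (0 AND 0)) OR NOT 0) -> 1
  row 1 [0001]: (((1 AND 0) OR (0 AND 0)) OR NOT 0) -> 1
  row 2 [0010]: (((0 AND 0) OR (0 AND 0)) OR NOT 0) -> 1
  row 3 [0011]: (((1 AND 0) OR (0 AND 0)) OR NOT 0) -> 1
  row 4 [0100]: (((0 AND 1) OR (0 AND 0)) OR NOT 0) -> 1
  row 5 [0101]: (((1 AND 1) OR (0 AND 0)) OR NOT 0) -> 1
  row 6 [0110]: (((0 AND 1) OR (0 AND 0)) OR NOT 0) -> 1
  row 7 [0111]: (((1 AND 1) OR (0 AND 0)) OR NOT 0) -> 1
  row 8 [1000]: (((0 AND 0) OR (1 AND 1)) OR NOT 1) -> 1
  row 9 [1001]: (((1 AND 0) OR (1 AND 1)) OR NOT 1) -> 1
  row 10 [1010]: (((0 AND 0) OR (1 AND 1)) OR NOT 1) -> 1
  row 11 [1011]: (((1 AND 0) OR (1 AND 1)) OR NOT 1) -> 1
  row 12 [1100]: (((0 AND 1) OR (1 AND 1)) OR NOT 1) -> 1
  row 13 [1101]: (((1 AND 1) OR (1 AND 1)) OR NOT 1) -> 1
  row 14 [1110]: (((0 AND 1) OR (1 AND 1)) OR NOT 1) -> 1
  row 15 [1111]: (((1 AND 1) OR (1 AND 1)) OR NOT 1) -> 1
Full result column, 4 rows per line (P1,P2 fixed per line; P3,P4 runs 00..11 left to right):
  rows 0-3 [P1,P2=00]: 1111  = hex F
  rows 4-7 [P1,P2=01]: 1111  = hex F
  rows 8-11 [P1,P2=10]: 1111  = hex F
  rows 12-15 [P1,P2=11]: 1111  = hex F
Output column (row 0 .. row 15) = 1111111111111111
Output column grouped in 4s = 1111 1111 1111 1111 = 0xFFFF
Convert to decimal digit by digit (value = value*16 + digit):
  F -> 15
  15*16 + 15 (F) = 255
  255*16 + 15 (F) = 4095
  4095*16 + 15 (F) = 65535
Decimal = 65535

65535


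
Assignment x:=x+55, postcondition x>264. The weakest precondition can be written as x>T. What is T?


Formula: wp(x:=E, P) = P[E/x] (substitute E for x in postcondition)
Step 1: Postcondition: x>264
Step 2: Substitute x+55 for x: x+55>264
Step 3: Solve for x: x > 264-55 = 209

209


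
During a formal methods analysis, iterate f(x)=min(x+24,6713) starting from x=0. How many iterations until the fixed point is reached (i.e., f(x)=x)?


Step 1: x=0, cap=6713, increment=24
Step 2: x grows by 24 each step until capped at 6713; fixed point is x=6713
Step 3: iterations = ceil(6713/24) = 280

280


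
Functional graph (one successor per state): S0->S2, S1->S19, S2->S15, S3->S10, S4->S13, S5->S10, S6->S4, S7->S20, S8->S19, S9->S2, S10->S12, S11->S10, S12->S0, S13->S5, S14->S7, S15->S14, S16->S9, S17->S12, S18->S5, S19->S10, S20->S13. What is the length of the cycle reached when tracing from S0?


Trace from S0 until a state repeats:
  S0 -> S2 -> S15 -> S14 -> S7 -> S20 -> S13 -> S5 -> S10 -> S12 -> S0
S0 first seen at step 0, revisited at step 10.
Cycle length = 10 - 0 = 10

10


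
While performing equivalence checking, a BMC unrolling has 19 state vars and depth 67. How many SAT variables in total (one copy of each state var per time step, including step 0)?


BMC unrolls to depth k, creating one copy of each state var for steps 0..k.
Step count = 67 + 1 = 68 (steps 0 through 67)
Vars per step = 19
Total = 19 * 68 = 1292

1292


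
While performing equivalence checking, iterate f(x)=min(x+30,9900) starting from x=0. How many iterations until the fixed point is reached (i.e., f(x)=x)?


Step 1: x=0, cap=9900, increment=30
Step 2: x grows by 30 each step until capped at 9900; fixed point is x=9900
Step 3: iterations = ceil(9900/30) = 330

330


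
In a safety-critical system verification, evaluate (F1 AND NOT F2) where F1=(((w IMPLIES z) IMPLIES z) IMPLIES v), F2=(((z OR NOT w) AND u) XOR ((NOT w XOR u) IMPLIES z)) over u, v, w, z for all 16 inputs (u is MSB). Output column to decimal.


F1 = (((w IMPLIES z) IMPLIES z) IMPLIES v)
F2 = (((z OR NOT w) AND u) XOR ((NOT w XOR u) IMPLIES z))
Counterexample to F1=>F2 is where F1=1 and F2=0.
Evaluate each row (bits = u,v,w,z, MSB first):
  row 0 [0000]: F1=1 F2=0 -> F1&~F2 -> 1
  row 1 [0001]: F1=0 F2=1 -> F1&~F2 -> 0
  row 2 [0010]: F1=0 F2=1 -> F1&~F2 -> 0
  row 3 [0011]: F1=0 F2=1 -> F1&~F2 -> 0
  row 4 [0100]: F1=1 F2=0 -> F1&~F2 -> 1
  row 5 [0101]: F1=1 F2=1 -> F1&~F2 -> 0
  row 6 [0110]: F1=1 F2=1 -> F1&~F2 -> 0
  row 7 [0111]: F1=1 F2=1 -> F1&~F2 -> 0
  row 8 [1000]: F1=1 F2=0 -> F1&~F2 -> 1
  row 9 [1001]: F1=0 F2=0 -> F1&~F2 -> 0
  row 10 [1010]: F1=0 F2=0 -> F1&~F2 -> 0
  row 11 [1011]: F1=0 F2=0 -> F1&~F2 -> 0
  row 12 [1100]: F1=1 F2=0 -> F1&~F2 -> 1
  row 13 [1101]: F1=1 F2=0 -> F1&~F2 -> 1
  row 14 [1110]: F1=1 F2=0 -> F1&~F2 -> 1
  row 15 [1111]: F1=1 F2=0 -> F1&~F2 -> 1
Full result column, 4 rows per line (u,v fixed per line; w,z runs 00..11 left to right):
  rows 0-3 [u,v=00]: 1000  = hex 8
  rows 4-7 [u,v=01]: 1000  = hex 8
  rows 8-11 [u,v=10]: 1000  = hex 8
  rows 12-15 [u,v=11]: 1111  = hex F
Counterexample vector (row 0 .. row 15) = 1000100010001111
Output column grouped in 4s = 1000 1000 1000 1111 = 0x888F
Convert to decimal digit by digit (value = value*16 + digit):
  8 -> 8
  8*16 + 8 = 136
  136*16 + 8 = 2184
  2184*16 + 15 (F) = 34959
Decimal = 34959

34959


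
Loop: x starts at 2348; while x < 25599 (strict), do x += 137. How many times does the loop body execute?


Step 1: x goes from 2348 toward 25599 by 137; the body runs while x<25599, so iterations = ceil((bound-start)/step)
Step 2: Distance=23251
Step 3: ceil(23251/137)=170

170


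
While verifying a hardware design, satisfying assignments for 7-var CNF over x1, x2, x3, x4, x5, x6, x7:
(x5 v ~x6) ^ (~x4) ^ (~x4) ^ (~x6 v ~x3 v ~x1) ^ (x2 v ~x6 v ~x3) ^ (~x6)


CNF with 6 clauses over 7 vars (128 assignments).
An assignment satisfies CNF iff every clause has >=1 true literal.
Check each row (bits = x1,x2,x3,x4,x5,x6,x7; clause T/F shown):
  row 0 [0000000]: clauses=TTTTTT -> 1
  row 1 [0000001]: clauses=TTTTTT -> 1
  row 2 [0000010]: clauses=FTTTTF -> 0
  row 3 [0000011]: clauses=FTTTTF -> 0
  row 4 [0000100]: clauses=TTTTTT -> 1
  (every remaining row is evaluated the same way; all 128 results are listed next)
Full result column, 8 rows per line (x1,x2,x3,x4 fixed per line; x5,x6,x7 runs 000..111 left to right):
  rows 0-7 [x1,x2,x3,x4=0000]: 11001100  (ones: 4)
  rows 8-15 [x1,x2,x3,x4=0001]: 00000000  (ones: 0)
  rows 16-23 [x1,x2,x3,x4=0010]: 11001100  (ones: 4)
  rows 24-31 [x1,x2,x3,x4=0011]: 00000000  (ones: 0)
  rows 32-39 [x1,x2,x3,x4=0100]: 11001100  (ones: 4)
  rows 40-47 [x1,x2,x3,x4=0101]: 00000000  (ones: 0)
  rows 48-55 [x1,x2,x3,x4=0110]: 11001100  (ones: 4)
  rows 56-63 [x1,x2,x3,x4=0111]: 00000000  (ones: 0)
  rows 64-71 [x1,x2,x3,x4=1000]: 11001100  (ones: 4)
  rows 72-79 [x1,x2,x3,x4=1001]: 00000000  (ones: 0)
  rows 80-87 [x1,x2,x3,x4=1010]: 11001100  (ones: 4)
  rows 88-95 [x1,x2,x3,x4=1011]: 00000000  (ones: 0)
  rows 96-103 [x1,x2,x3,x4=1100]: 11001100  (ones: 4)
  rows 104-111 [x1,x2,x3,x4=1101]: 00000000  (ones: 0)
  rows 112-119 [x1,x2,x3,x4=1110]: 11001100  (ones: 4)
  rows 120-127 [x1,x2,x3,x4=1111]: 00000000  (ones: 0)
Satisfying assignments = 4+0+4+0+4+0+4+0+4+0+4+0+4+0+4+0 = 32

32


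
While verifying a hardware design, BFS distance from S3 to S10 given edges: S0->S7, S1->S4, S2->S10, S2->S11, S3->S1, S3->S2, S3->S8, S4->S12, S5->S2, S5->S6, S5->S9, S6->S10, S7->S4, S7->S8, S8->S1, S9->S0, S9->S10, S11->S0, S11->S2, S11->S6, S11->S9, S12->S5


BFS layer-by-layer from S3:
  dist 0: {S3}
  dist 1: {S1, S2, S8}
  dist 2: {S4, S10, S11}
  -> S10 reached at distance 2
Shortest path length = 2

2


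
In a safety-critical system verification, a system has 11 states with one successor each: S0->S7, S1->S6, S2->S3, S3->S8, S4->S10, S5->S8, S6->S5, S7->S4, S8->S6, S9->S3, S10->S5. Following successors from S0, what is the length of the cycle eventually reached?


Trace from S0 until a state repeats:
  S0 -> S7 -> S4 -> S10 -> S5 -> S8 -> S6 -> S5
S5 first seen at step 4, revisited at step 7.
Cycle length = 7 - 4 = 3

3


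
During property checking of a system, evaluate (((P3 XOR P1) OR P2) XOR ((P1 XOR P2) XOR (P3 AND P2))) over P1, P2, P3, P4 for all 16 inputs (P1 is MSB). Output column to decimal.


Formula: (((P3 XOR P1) OR P2) XOR ((P1 XOR P2) XOR (P3 AND P2))) over P1, P2, P3, P4 (16 rows)
Evaluate each row (bits = P1,P2,P3,P4, MSB first):
  row 0 [0000]: (((0 XOR 0) OR 0) XOR ((0 XOR 0) XOR (0 AND 0))) -> 0
  row 1 [0001]: (((0 XOR 0) OR 0) XOR ((0 XOR 0) XOR (0 AND 0))) -> 0
  row 2 [0010]: (((1 XOR 0) OR 0) XOR ((0 XOR 0) XOR (1 AND 0))) -> 1
  row 3 [0011]: (((1 XOR 0) OR 0) XOR ((0 XOR 0) XOR (1 AND 0))) -> 1
  row 4 [0100]: (((0 XOR 0) OR 1) XOR ((0 XOR 1) XOR (0 AND 1))) -> 0
  row 5 [0101]: (((0 XOR 0) OR 1) XOR ((0 XOR 1) XOR (0 AND 1))) -> 0
  row 6 [0110]: (((1 XOR 0) OR 1) XOR ((0 XOR 1) XOR (1 AND 1))) -> 1
  row 7 [0111]: (((1 XOR 0) OR 1) XOR ((0 XOR 1) XOR (1 AND 1))) -> 1
  row 8 [1000]: (((0 XOR 1) OR 0) XOR ((1 XOR 0) XOR (0 AND 0))) -> 0
  row 9 [1001]: (((0 XOR 1) OR 0) XOR ((1 XOR 0) XOR (0 AND 0))) -> 0
  row 10 [1010]: (((1 XOR 1) OR 0) XOR ((1 XOR 0) XOR (1 AND 0))) -> 1
  row 11 [1011]: (((1 XOR 1) OR 0) XOR ((1 XOR 0) XOR (1 AND 0))) -> 1
  row 12 [1100]: (((0 XOR 1) OR 1) XOR ((1 XOR 1) XOR (0 AND 1))) -> 1
  row 13 [1101]: (((0 XOR 1) OR 1) XOR ((1 XOR 1) XOR (0 AND 1))) -> 1
  row 14 [1110]: (((1 XOR 1) OR 1) XOR ((1 XOR 1) XOR (1 AND 1))) -> 0
  row 15 [1111]: (((1 XOR 1) OR 1) XOR ((1 XOR 1) XOR (1 AND 1))) -> 0
Full result column, 4 rows per line (P1,P2 fixed per line; P3,P4 runs 00..11 left to right):
  rows 0-3 [P1,P2=00]: 0011  = hex 3
  rows 4-7 [P1,P2=01]: 0011  = hex 3
  rows 8-11 [P1,P2=10]: 0011  = hex 3
  rows 12-15 [P1,P2=11]: 1100  = hex C
Output column (row 0 .. row 15) = 0011001100111100
Output column grouped in 4s = 0011 0011 0011 1100 = 0x333C
Convert to decimal digit by digit (value = value*16 + digit):
  3 -> 3
  3*16 + 3 = 51
  51*16 + 3 = 819
  819*16 + 12 (C) = 13116
Decimal = 13116

13116


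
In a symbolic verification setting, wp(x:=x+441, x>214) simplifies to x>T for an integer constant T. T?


Formula: wp(x:=E, P) = P[E/x] (substitute E for x in postcondition)
Step 1: Postcondition: x>214
Step 2: Substitute x+441 for x: x+441>214
Step 3: Solve for x: x > 214-441 = -227

-227


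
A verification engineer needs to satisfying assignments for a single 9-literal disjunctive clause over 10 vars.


Step 1: Total=2^10=1024
Step 2: Unsat when all 9 false: 2^1=2
Step 3: Sat=1024-2=1022

1022
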